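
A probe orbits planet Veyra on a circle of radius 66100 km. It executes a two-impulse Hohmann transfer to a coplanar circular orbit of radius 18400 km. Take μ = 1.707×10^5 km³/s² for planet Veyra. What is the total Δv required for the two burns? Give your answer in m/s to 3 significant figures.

Δv = 1310 m/s

The Hohmann ellipse has a_t = (r₁ + r₂)/2 = 42250 km.
At r₁ the circular-orbit speed is v₁ = √(μ/r₁) = 1.6070 km/s.
On the transfer ellipse at r₁, v² = μ(2/r − 1/a) gives v_a = √[μ(2/r₁ − 1/a_t)] = 1.0605 km/s.
First burn Δv₁ = |v_a − v₁| = 0.5465 km/s.
At r₂, v₂ = √(μ/r₂) = 3.0458 km/s.
Transfer-orbit speed at r₂: v_p = √[μ(2/r₂ − 1/a_t)] = 3.8097 km/s.
Second burn Δv₂ = |v₂ − v_p| = 0.7639 km/s.
Total Δv = Δv₁ + Δv₂ = 1.310 km/s.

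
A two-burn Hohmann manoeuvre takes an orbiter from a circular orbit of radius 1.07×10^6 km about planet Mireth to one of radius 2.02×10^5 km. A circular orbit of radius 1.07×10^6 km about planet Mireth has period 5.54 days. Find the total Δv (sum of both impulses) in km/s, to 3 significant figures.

From Kepler's third law T² = 4π²r³/μ at r = 1.07×10^6 km, T = 5.54 days = 5.54 × 86400 s = 4.78656×10^5 s: μ = 4π²r³/T² = 2.11088×10^8 km³/s².
Semi-major axis of the transfer orbit: a_t = (1.070×10^6 + 2.020×10^5)/2 = 6.360×10^5 km.
Circular speed at r₁: v₁ = √(μ/r₁) = √(2.11088×10^8/1.070×10^6) = 14.046 km/s.
On the transfer ellipse at r₁, vis-viva gives v_a = √[μ(2/r₁ − 1/a_t)] = 7.9157 km/s.
First burn Δv₁ = |v_a − v₁| = 6.130 km/s.
At r₂, v₂ = √(μ/r₂) = 32.326 km/s.
Transfer-orbit speed at r₂: v_p = √[μ(2/r₂ − 1/a_t)] = 41.929 km/s.
Second burn Δv₂ = |v₂ − v_p| = 9.603 km/s.
Total Δv = Δv₁ + Δv₂ = 15.73 km/s.

Δv = 15.7 km/s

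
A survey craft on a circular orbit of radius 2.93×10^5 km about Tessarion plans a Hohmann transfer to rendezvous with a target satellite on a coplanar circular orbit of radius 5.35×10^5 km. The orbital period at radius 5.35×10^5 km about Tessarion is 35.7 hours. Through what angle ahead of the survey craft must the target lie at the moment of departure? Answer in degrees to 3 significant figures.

φ = 57.5°

From Kepler's third law T² = 4π²r³/μ at r = 5.35×10^5 km, T = 35.7 hours = 35.7 × 3600 s = 1.2852×10^5 s: μ = 4π²r³/T² = 3.65999×10^8 km³/s².
Transfer-ellipse semi-major axis a_t = (r₁ + r₂)/2 = (2.930×10^5 + 5.350×10^5)/2 = 4.140×10^5 km.
The half-period of the transfer ellipse is t = π√(a_t³/μ) = 43743 s.
The target's mean motion on its circular orbit is ω₂ = √(μ/r₂³) = 4.8889×10^-5 rad/s.
Angle swept by the target during transfer: ω₂·t = 2.1386 rad = 122.5°.
The survey craft traverses 180° on the transfer ellipse, so the target must lead by 180° − 122.5° = 57.5°.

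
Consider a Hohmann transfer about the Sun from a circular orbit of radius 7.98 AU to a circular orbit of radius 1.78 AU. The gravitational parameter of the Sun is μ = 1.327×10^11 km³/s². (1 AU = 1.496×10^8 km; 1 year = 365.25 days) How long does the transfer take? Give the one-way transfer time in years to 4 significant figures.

t = 5.391 years

In km: r₁ = 7.98 × 1.496×10^8 = 1.193808×10^9 km; r₂ = 1.78 × 1.496×10^8 = 2.66288×10^8 km.
The Hohmann ellipse has a_t = (r₁ + r₂)/2 = 7.30048×10^8 km.
By Kepler's third law the transfer-orbit period is T = 2π√(a_t³/μ), so t = T/2 = 1.70115×10^8 s.
Converting: 1.70115×10^8 s ÷ 3.15576×10^7 s/year (365.25 × 86400) = 5.391 years.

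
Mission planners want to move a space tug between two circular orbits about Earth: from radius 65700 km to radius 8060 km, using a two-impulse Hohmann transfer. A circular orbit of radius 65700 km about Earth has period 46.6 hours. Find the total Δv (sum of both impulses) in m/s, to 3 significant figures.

From Kepler's third law T² = 4π²r³/μ at r = 65700 km, T = 46.6 hours = 46.6 × 3600 s = 1.6776×10^5 s: μ = 4π²r³/T² = 3.97813×10^5 km³/s².
The Hohmann ellipse has a_t = (r₁ + r₂)/2 = 36880 km.
At r₁ the circular-orbit speed is v₁ = √(μ/r₁) = 2.46069 km/s.
Transfer-orbit speed at r₁ (vis-viva): v_a = √[μ(2/r₁ − 1/a_t)] = 1.15035 km/s.
First burn Δv₁ = |v_a − v₁| = 1.3103 km/s.
At r₂, v₂ = √(μ/r₂) = 7.0254 km/s.
Transfer-orbit speed at r₂: v_p = √[μ(2/r₂ − 1/a_t)] = 9.3769 km/s.
Second burn Δv₂ = |v₂ − v_p| = 2.3515 km/s.
Δv = Δv₁ + Δv₂ = 1.3103 + 2.3515 = 3.662 km/s.

Δv = 3660 m/s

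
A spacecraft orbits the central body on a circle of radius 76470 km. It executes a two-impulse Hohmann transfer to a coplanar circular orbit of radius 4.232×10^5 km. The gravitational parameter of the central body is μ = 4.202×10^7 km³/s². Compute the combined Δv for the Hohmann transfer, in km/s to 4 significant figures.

Transfer-ellipse semi-major axis a_t = (r₁ + r₂)/2 = (76470 + 4.232×10^5)/2 = 2.49835×10^5 km.
At r₁ the circular-orbit speed is v₁ = √(μ/r₁) = 23.441 km/s.
On the transfer ellipse at r₁, vis-viva equation gives v_p = √[μ(2/r₁ − 1/a_t)] = 30.509 km/s.
First burn Δv₁ = |v_p − v₁| = 7.068 km/s.
Circular speed at r₂: v₂ = √(μ/r₂) = 9.9645 km/s.
Transfer-orbit speed at r₂: v_a = √[μ(2/r₂ − 1/a_t)] = 5.5128 km/s.
Second burn Δv₂ = |v₂ − v_a| = 4.452 km/s.
Δv = Δv₁ + Δv₂ = 7.068 + 4.452 = 11.52 km/s.

Δv = 11.52 km/s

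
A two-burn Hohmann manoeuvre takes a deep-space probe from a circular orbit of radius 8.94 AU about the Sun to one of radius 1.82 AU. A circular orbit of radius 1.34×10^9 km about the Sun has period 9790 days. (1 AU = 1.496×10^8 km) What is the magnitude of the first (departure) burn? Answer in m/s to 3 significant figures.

Δv₁ = 4170 m/s

From Kepler's third law T² = 4π²r³/μ at r = 1.34×10^9 km, T = 9790 days = 9790 × 86400 s = 8.45856×10^8 s: μ = 4π²r³/T² = 1.32764×10^11 km³/s².
In km: r₁ = 8.94 × 1.496×10^8 = 1.337424×10^9 km; r₂ = 1.82 × 1.496×10^8 = 2.72272×10^8 km.
Transfer-ellipse semi-major axis a_t = (r₁ + r₂)/2 = (1.337424×10^9 + 2.72272×10^8)/2 = 8.04848×10^8 km.
Circular speed at r = 1.337424×10^9 km: v_c = √(μ/r) = 9.963 km/s.
Transfer-orbit speed at the same r (vis-viva, a = a_t): v_t = √[μ(2/r − 1/a_t)] = 5.795 km/s.
Δv₁ = |v_t − v_c| = |5.795 − 9.963| = 4.168 km/s.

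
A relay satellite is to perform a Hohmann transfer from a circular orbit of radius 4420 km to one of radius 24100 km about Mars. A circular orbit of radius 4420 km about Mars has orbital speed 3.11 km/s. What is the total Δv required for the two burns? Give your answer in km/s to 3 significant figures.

Δv = 1.52 km/s

From the circular-orbit relation v² = μ/r at r = 4420 km: μ = v²r = (3.11)² × 4420 = 42750.7 km³/s².
The Hohmann ellipse has a_t = (r₁ + r₂)/2 = 14260 km.
At r₁ the circular-orbit speed is v₁ = √(μ/r₁) = 3.11000 km/s.
Transfer-orbit speed at r₁ (v² = μ(2/r − 1/a)): v_p = √[μ(2/r₁ − 1/a_t)] = 4.04305 km/s.
First burn Δv₁ = |v_p − v₁| = 0.93305 km/s.
At r₂, v₂ = √(μ/r₂) = 1.331874 km/s.
Transfer-orbit speed at r₂: v_a = √[μ(2/r₂ − 1/a_t)] = 0.7415055 km/s.
Second burn Δv₂ = |v₂ − v_a| = 0.59037 km/s.
Δv = Δv₁ + Δv₂ = 0.93305 + 0.59037 = 1.523 km/s.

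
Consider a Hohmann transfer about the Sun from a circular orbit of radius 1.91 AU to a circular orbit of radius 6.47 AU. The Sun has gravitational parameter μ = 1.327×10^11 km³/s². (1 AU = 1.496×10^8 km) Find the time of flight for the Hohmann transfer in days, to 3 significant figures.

In km: r₁ = 1.91 × 1.496×10^8 = 2.85736×10^8 km; r₂ = 6.47 × 1.496×10^8 = 9.67912×10^8 km.
The Hohmann ellipse has a_t = (r₁ + r₂)/2 = 6.26824×10^8 km.
Half the transfer-orbit period gives t = π√(a_t³/μ) = 1.353×10^8 s.
Converting: 1.353×10^8 s ÷ 86400 s/day = 1570 days.

t = 1570 days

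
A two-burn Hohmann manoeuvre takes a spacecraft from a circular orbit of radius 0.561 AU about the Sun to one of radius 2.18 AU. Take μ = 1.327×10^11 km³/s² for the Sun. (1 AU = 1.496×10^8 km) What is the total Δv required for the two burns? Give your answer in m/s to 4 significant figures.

Δv = 17650 m/s

In km: r₁ = 0.561 × 1.496×10^8 = 8.39256×10^7 km; r₂ = 2.18 × 1.496×10^8 = 3.26128×10^8 km.
Semi-major axis of the transfer orbit: a_t = (8.39256×10^7 + 3.26128×10^8)/2 = 2.050268×10^8 km.
At r₁ the circular-orbit speed is v₁ = √(μ/r₁) = 39.764 km/s.
On the transfer ellipse at r₁, vis-viva equation gives v_p = √[μ(2/r₁ − 1/a_t)] = 50.151 km/s.
First burn Δv₁ = |v_p − v₁| = 10.387 km/s.
Circular speed at r₂: v₂ = √(μ/r₂) = 20.17165 km/s.
Transfer-orbit speed at r₂: v_a = √[μ(2/r₂ − 1/a_t)] = 12.90575 km/s.
Second burn Δv₂ = |v₂ − v_a| = 7.2659 km/s.
Total Δv = Δv₁ + Δv₂ = 17.65 km/s.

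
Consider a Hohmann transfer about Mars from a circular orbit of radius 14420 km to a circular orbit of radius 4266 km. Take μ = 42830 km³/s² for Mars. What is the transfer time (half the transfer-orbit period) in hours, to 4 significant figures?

Transfer-ellipse semi-major axis a_t = (r₁ + r₂)/2 = (14420 + 4266)/2 = 9343 km.
By Kepler's third law the transfer-orbit period is T = 2π√(a_t³/μ), so t = T/2 = 13710 s.
Converting: 13710 s ÷ 3600 s/hour = 3.808 hours.

t = 3.808 hours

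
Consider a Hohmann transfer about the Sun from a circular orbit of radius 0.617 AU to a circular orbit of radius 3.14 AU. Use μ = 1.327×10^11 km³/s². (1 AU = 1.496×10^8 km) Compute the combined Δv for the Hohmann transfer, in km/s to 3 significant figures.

In km: r₁ = 0.617 × 1.496×10^8 = 9.23032×10^7 km; r₂ = 3.14 × 1.496×10^8 = 4.69744×10^8 km.
Transfer-ellipse semi-major axis a_t = (r₁ + r₂)/2 = (9.23032×10^7 + 4.69744×10^8)/2 = 2.810236×10^8 km.
Circular speed at r₁: v₁ = √(μ/r₁) = √(1.327×10^11/9.23032×10^7) = 37.916 km/s.
On the transfer ellipse at r₁, vis-viva equation gives v_p = √[μ(2/r₁ − 1/a_t)] = 49.021 km/s.
First burn Δv₁ = |v_p − v₁| = 11.105 km/s.
At r₂, v₂ = √(μ/r₂) = 16.8076 km/s.
Transfer-orbit speed at r₂: v_a = √[μ(2/r₂ − 1/a_t)] = 9.63256 km/s.
Second burn Δv₂ = |v₂ − v_a| = 7.1750 km/s.
Total Δv = Δv₁ + Δv₂ = 18.28 km/s.

Δv = 18.3 km/s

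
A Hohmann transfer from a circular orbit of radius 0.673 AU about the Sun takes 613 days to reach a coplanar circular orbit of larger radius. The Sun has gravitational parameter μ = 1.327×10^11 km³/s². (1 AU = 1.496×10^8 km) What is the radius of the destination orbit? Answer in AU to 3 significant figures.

In km: r₁ = 0.673 × 1.496×10^8 = 1.006808×10^8 km.
Transfer time t = 613 days = 5.29632×10^7 s, and t = π√(a_t³/μ).
So a_t = (μ t²/π²)^(1/3) = (1.327×10^11 × (5.29632×10^7)² / π²)^(1/3) = 3.3536×10^8 km.
Since a_t = (r₁ + r₂)/2, r₂ = 2a_t − r₁ = 2×3.3536×10^8 − 1.006808×10^8 = 5.700392×10^8 km.
In AU: r₂ = 5.700392×10^8 / 1.496×10^8 = 3.81 AU.

r₂ = 3.81 AU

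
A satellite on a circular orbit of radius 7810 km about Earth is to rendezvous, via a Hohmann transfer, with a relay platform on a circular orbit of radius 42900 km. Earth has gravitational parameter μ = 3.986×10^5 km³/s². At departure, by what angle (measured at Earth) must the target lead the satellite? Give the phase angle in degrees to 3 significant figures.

φ = 98.2°

Semi-major axis of the transfer orbit: a_t = (7810 + 42900)/2 = 25355 km.
Transfer time t = π√(a_t³/μ) = 20089.8 s.
Target angular speed ω₂ = √(μ/r₂³) = 7.10530×10^-5 rad/s.
Angle swept by the target during transfer: ω₂·t = 1.42744 rad = 81.79°.
Arrival is 180° from departure on the ellipse, so φ = 180° − 81.79° = 98.2°.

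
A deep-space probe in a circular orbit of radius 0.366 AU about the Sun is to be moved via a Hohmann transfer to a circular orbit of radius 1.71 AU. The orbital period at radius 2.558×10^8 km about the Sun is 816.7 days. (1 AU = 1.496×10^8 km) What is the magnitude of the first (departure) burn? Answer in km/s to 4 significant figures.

From Kepler's third law T² = 4π²r³/μ at r = 2.558×10^8 km, T = 816.7 days = 816.7 × 86400 s = 7.056288×10^7 s: μ = 4π²r³/T² = 1.32712×10^11 km³/s².
In km: r₁ = 0.366 × 1.496×10^8 = 5.47536×10^7 km; r₂ = 1.71 × 1.496×10^8 = 2.55816×10^8 km.
Transfer-ellipse semi-major axis a_t = (r₁ + r₂)/2 = (5.47536×10^7 + 2.55816×10^8)/2 = 1.552848×10^8 km.
Circular speed at r = 5.47536×10^7 km: v_c = √(μ/r) = 49.23 km/s.
Vis-viva on the transfer ellipse at r = 5.47536×10^7 km gives v_t = √[μ(2/r − 1/a_t)] = 63.19 km/s.
Δv₁ = |v_t − v_c| = |63.19 − 49.23| = 13.96 km/s.

Δv₁ = 13.96 km/s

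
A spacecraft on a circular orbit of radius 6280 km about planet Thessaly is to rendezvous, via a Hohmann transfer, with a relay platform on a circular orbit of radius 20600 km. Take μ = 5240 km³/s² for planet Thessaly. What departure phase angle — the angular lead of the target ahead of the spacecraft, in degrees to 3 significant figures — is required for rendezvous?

The Hohmann ellipse has a_t = (r₁ + r₂)/2 = 13440 km.
Transfer time t = π√(a_t³/μ) = 67621 s.
The target's mean motion on its circular orbit is ω₂ = √(μ/r₂³) = 2.4483×10^-5 rad/s.
Angle swept by the target during transfer: ω₂·t = 1.6556 rad = 94.86°.
Arrival is 180° from departure on the ellipse, so φ = 180° − 94.86° = 85.1°.

φ = 85.1°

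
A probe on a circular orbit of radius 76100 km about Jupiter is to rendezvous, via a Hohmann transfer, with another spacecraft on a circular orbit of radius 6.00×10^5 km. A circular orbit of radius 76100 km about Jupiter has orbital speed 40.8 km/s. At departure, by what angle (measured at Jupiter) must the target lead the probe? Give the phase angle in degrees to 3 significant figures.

φ = 104°

From the circular-orbit relation v² = μ/r at r = 76100 km: μ = v²r = (40.8)² × 76100 = 1.26679×10^8 km³/s².
Semi-major axis of the transfer orbit: a_t = (76100 + 6.000×10^5)/2 = 3.3805×10^5 km.
Transfer time t = π√(a_t³/μ) = 54862 s.
The target's mean motion on its circular orbit is ω₂ = √(μ/r₂³) = 2.4217×10^-5 rad/s.
Angle swept by the target during transfer: ω₂·t = 1.3286 rad = 76.12°.
The probe traverses 180° on the transfer ellipse, so the target must lead by 180° − 76.12° = 104°.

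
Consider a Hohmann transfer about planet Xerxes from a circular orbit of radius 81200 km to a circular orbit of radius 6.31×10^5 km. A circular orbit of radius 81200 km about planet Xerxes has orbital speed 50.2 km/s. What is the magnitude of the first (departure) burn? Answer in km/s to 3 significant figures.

Δv₁ = 16.6 km/s

From the circular-orbit relation v² = μ/r at r = 81200 km: μ = v²r = (50.2)² × 81200 = 2.04627×10^8 km³/s².
The Hohmann ellipse has a_t = (r₁ + r₂)/2 = 3.561×10^5 km.
On the circular orbit at r = 81200 km, v_c = √(μ/r) = 50.20 km/s.
Vis-viva on the transfer ellipse at r = 81200 km gives v_t = √[μ(2/r − 1/a_t)] = 66.82 km/s.
Δv₁ = |v_t − v_c| = |66.82 − 50.20| = 16.62 km/s.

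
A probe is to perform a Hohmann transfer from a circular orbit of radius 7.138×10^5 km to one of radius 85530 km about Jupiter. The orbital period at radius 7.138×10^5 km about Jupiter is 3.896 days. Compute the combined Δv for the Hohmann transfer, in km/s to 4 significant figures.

Δv = 20.11 km/s

From Kepler's third law T² = 4π²r³/μ at r = 7.138×10^5 km, T = 3.896 days = 3.896 × 86400 s = 3.366144×10^5 s: μ = 4π²r³/T² = 1.26714×10^8 km³/s².
The Hohmann ellipse has a_t = (r₁ + r₂)/2 = 3.99665×10^5 km.
Circular speed at r₁: v₁ = √(μ/r₁) = √(1.26714×10^8/7.138×10^5) = 13.324 km/s.
On the transfer ellipse at r₁, vis-viva equation gives v_a = √[μ(2/r₁ − 1/a_t)] = 6.1636 km/s.
First burn Δv₁ = |v_a − v₁| = 7.160 km/s.
At r₂, v₂ = √(μ/r₂) = 38.49 km/s.
Transfer-orbit speed at r₂: v_p = √[μ(2/r₂ − 1/a_t)] = 51.44 km/s.
Second burn Δv₂ = |v₂ − v_p| = 12.95 km/s.
Total Δv = Δv₁ + Δv₂ = 20.11 km/s.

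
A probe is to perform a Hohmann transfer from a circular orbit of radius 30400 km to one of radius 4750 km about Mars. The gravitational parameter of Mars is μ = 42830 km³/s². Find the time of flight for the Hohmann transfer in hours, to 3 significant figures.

Semi-major axis of the transfer orbit: a_t = (30400 + 4750)/2 = 17575 km.
By Kepler's third law the transfer-orbit period is T = 2π√(a_t³/μ), so t = T/2 = 35369 s.
Converting: 35369 s ÷ 3600 s/hour = 9.82 hours.

t = 9.82 hours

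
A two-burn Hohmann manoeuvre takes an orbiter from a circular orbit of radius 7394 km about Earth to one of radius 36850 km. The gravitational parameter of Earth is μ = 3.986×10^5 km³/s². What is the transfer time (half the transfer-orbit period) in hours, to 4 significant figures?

Transfer-ellipse semi-major axis a_t = (r₁ + r₂)/2 = (7394 + 36850)/2 = 22122 km.
Half the transfer-orbit period gives t = π√(a_t³/μ) = 16373 s.
Converting: 16373 s ÷ 3600 s/hour = 4.548 hours.

t = 4.548 hours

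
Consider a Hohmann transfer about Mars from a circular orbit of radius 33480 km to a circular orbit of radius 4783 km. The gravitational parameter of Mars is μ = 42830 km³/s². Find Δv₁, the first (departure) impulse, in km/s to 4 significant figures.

Semi-major axis of the transfer orbit: a_t = (33480 + 4783)/2 = 19131.5 km.
Circular speed at r = 33480 km: v_c = √(μ/r) = 1.131 km/s.
Transfer-orbit speed at the same r (vis-viva, a = a_t): v_t = √[μ(2/r − 1/a_t)] = 0.5655 km/s.
Δv₁ = |v_t − v_c| = |0.5655 − 1.131| = 0.5655 km/s.

Δv₁ = 0.5655 km/s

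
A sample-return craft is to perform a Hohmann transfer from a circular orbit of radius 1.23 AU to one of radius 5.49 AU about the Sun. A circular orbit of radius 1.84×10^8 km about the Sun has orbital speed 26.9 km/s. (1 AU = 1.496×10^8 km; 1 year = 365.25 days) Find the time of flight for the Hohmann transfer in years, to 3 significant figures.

t = 3.07 years

From the circular-orbit relation v² = μ/r at r = 1.84×10^8 km: μ = v²r = (26.9)² × 1.84×10^8 = 1.33144×10^11 km³/s².
In km: r₁ = 1.23 × 1.496×10^8 = 1.84008×10^8 km; r₂ = 5.49 × 1.496×10^8 = 8.21304×10^8 km.
Semi-major axis of the transfer orbit: a_t = (1.84008×10^8 + 8.21304×10^8)/2 = 5.02656×10^8 km.
Transfer time t = π√(a_t³/μ) = π√((5.02656×10^8)³ / 1.33144×10^11) = 9.703×10^7 s.
Converting: 9.703×10^7 s ÷ 3.15576×10^7 s/year (365.25 × 86400) = 3.07 years.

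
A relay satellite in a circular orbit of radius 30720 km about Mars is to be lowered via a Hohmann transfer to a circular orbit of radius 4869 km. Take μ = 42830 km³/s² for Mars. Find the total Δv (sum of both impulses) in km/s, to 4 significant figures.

Δv = 1.494 km/s

Semi-major axis of the transfer orbit: a_t = (30720 + 4869)/2 = 17794.5 km.
Circular speed at r₁: v₁ = √(μ/r₁) = √(42830/30720) = 1.18076 km/s.
On the transfer ellipse at r₁, vis-viva gives v_a = √[μ(2/r₁ − 1/a_t)] = 0.617647 km/s.
First burn Δv₁ = |v_a − v₁| = 0.5631 km/s.
Circular speed at r₂: v₂ = √(μ/r₂) = 2.966 km/s.
Transfer-orbit speed at r₂: v_p = √[μ(2/r₂ − 1/a_t)] = 3.897 km/s.
Second burn Δv₂ = |v₂ − v_p| = 0.9310 km/s.
Total Δv = Δv₁ + Δv₂ = 1.494 km/s.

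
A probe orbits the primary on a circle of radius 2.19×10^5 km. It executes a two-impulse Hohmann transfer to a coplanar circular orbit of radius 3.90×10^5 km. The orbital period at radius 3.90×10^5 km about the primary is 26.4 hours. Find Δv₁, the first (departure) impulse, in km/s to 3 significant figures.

From Kepler's third law T² = 4π²r³/μ at r = 3.90×10^5 km, T = 26.4 hours = 26.4 × 3600 s = 95040 s: μ = 4π²r³/T² = 2.59263×10^8 km³/s².
Semi-major axis of the transfer orbit: a_t = (2.190×10^5 + 3.900×10^5)/2 = 3.045×10^5 km.
Circular speed at r = 2.190×10^5 km: v_c = √(μ/r) = 34.407 km/s.
Vis-viva on the transfer ellipse at r = 2.190×10^5 km gives v_t = √[μ(2/r − 1/a_t)] = 38.939 km/s.
Δv₁ = |v_t − v_c| = |38.939 − 34.407| = 4.532 km/s.

Δv₁ = 4.53 km/s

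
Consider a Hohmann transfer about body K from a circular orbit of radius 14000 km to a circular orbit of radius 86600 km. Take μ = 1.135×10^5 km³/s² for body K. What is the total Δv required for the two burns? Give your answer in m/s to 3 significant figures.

The Hohmann ellipse has a_t = (r₁ + r₂)/2 = 50300 km.
At r₁ the circular-orbit speed is v₁ = √(μ/r₁) = 2.847304 km/s.
Transfer-orbit speed at r₁ (vis-viva equation): v_p = √[μ(2/r₁ − 1/a_t)] = 3.736017 km/s.
First burn Δv₁ = |v_p − v₁| = 0.88871 km/s.
At r₂, v₂ = √(μ/r₂) = 1.144825 km/s.
Transfer-orbit speed at r₂: v_a = √[μ(2/r₂ − 1/a_t)] = 0.6039751 km/s.
Second burn Δv₂ = |v₂ − v_a| = 0.54085 km/s.
Δv = Δv₁ + Δv₂ = 0.88871 + 0.54085 = 1.430 km/s.

Δv = 1430 m/s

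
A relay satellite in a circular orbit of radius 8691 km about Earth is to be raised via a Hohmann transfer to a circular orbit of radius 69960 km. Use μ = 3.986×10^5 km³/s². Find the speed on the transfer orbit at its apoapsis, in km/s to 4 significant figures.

Semi-major axis of the transfer orbit: a_t = (8691 + 69960)/2 = 39325.5 km.
The apoapsis of the transfer ellipse is at r = 69960 km.
Vis-viva: v = √[μ(2/r − 1/a_t)] = √[3.986×10^5 × (2/69960 − 1/39325.5)] = 1.122 km/s.

v = 1.122 km/s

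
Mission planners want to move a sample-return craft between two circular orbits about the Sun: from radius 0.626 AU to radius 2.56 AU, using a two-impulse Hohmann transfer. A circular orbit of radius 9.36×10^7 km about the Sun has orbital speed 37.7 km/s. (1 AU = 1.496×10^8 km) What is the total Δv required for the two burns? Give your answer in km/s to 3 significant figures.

Δv = 17.0 km/s

From the circular-orbit relation v² = μ/r at r = 9.36×10^7 km: μ = v²r = (37.7)² × 9.36×10^7 = 1.33033×10^11 km³/s².
In km: r₁ = 0.626 × 1.496×10^8 = 9.36496×10^7 km; r₂ = 2.56 × 1.496×10^8 = 3.82976×10^8 km.
Transfer-ellipse semi-major axis a_t = (r₁ + r₂)/2 = (9.36496×10^7 + 3.82976×10^8)/2 = 2.383128×10^8 km.
At r₁ the circular-orbit speed is v₁ = √(μ/r₁) = 37.69 km/s.
Transfer-orbit speed at r₁ (v² = μ(2/r − 1/a)): v_p = √[μ(2/r₁ − 1/a_t)] = 47.78 km/s.
First burn Δv₁ = |v_p − v₁| = 10.09 km/s.
Circular speed at r₂: v₂ = √(μ/r₂) = 18.6378 km/s.
Transfer-orbit speed at r₂: v_a = √[μ(2/r₂ − 1/a_t)] = 11.6835 km/s.
Second burn Δv₂ = |v₂ − v_a| = 6.954 km/s.
Δv = Δv₁ + Δv₂ = 10.09 + 6.954 = 17.04 km/s.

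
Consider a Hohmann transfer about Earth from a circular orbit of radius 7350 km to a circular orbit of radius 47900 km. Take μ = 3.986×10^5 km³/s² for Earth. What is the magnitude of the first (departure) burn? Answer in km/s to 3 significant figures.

Semi-major axis of the transfer orbit: a_t = (7350 + 47900)/2 = 27625 km.
Circular speed at r = 7350 km: v_c = √(μ/r) = 7.364 km/s.
Vis-viva on the transfer ellipse at r = 7350 km gives v_t = √[μ(2/r − 1/a_t)] = 9.697 km/s.
Δv₁ = |v_t − v_c| = |9.697 − 7.364| = 2.333 km/s.

Δv₁ = 2.33 km/s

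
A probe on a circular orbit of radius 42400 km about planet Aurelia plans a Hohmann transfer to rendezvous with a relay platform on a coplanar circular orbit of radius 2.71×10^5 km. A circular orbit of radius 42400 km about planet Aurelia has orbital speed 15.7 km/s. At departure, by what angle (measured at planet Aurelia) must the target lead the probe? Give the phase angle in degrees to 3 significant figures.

φ = 101°

From the circular-orbit relation v² = μ/r at r = 42400 km: μ = v²r = (15.7)² × 42400 = 1.04512×10^7 km³/s².
The Hohmann ellipse has a_t = (r₁ + r₂)/2 = 1.567×10^5 km.
The half-period of the transfer ellipse is t = π√(a_t³/μ) = 60280 s.
Target angular speed ω₂ = √(μ/r₂³) = 2.2915×10^-5 rad/s.
Angle swept by the target during transfer: ω₂·t = 1.3813 rad = 79.14°.
Arrival is 180° from departure on the ellipse, so φ = 180° − 79.14° = 101°.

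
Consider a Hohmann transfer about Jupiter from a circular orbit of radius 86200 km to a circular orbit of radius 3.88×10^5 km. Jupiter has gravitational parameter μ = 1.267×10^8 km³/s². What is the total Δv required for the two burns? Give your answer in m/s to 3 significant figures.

The Hohmann ellipse has a_t = (r₁ + r₂)/2 = 2.371×10^5 km.
Circular speed at r₁: v₁ = √(μ/r₁) = √(1.267×10^8/86200) = 38.3385 km/s.
On the transfer ellipse at r₁, vis-viva gives v_p = √[μ(2/r₁ − 1/a_t)] = 49.0439 km/s.
First burn Δv₁ = |v_p − v₁| = 10.705 km/s.
Circular speed at r₂: v₂ = √(μ/r₂) = 18.0706 km/s.
Transfer-orbit speed at r₂: v_a = √[μ(2/r₂ − 1/a_t)] = 10.8958 km/s.
Second burn Δv₂ = |v₂ − v_a| = 7.1748 km/s.
Total Δv = Δv₁ + Δv₂ = 17.88 km/s.

Δv = 17900 m/s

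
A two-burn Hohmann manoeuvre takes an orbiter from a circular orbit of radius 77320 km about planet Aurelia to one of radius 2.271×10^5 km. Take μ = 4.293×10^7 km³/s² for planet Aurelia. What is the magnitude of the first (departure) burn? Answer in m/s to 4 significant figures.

Transfer-ellipse semi-major axis a_t = (r₁ + r₂)/2 = (77320 + 2.271×10^5)/2 = 1.5221×10^5 km.
Circular speed at r = 77320 km: v_c = √(μ/r) = 23.563 km/s.
Vis-viva on the transfer ellipse at r = 77320 km gives v_t = √[μ(2/r − 1/a_t)] = 28.782 km/s.
Δv₁ = |v_t − v_c| = |28.782 − 23.563| = 5.219 km/s.

Δv₁ = 5219 m/s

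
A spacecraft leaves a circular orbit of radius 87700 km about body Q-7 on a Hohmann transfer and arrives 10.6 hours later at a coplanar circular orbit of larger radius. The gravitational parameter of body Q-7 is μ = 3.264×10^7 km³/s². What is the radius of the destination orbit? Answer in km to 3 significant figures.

Transfer time t = 10.6 hours = 38160 s, and t = π√(a_t³/μ).
So a_t = (μ t²/π²)^(1/3) = (3.264×10^7 × (38160)² / π²)^(1/3) = 1.6887×10^5 km.
Since a_t = (r₁ + r₂)/2, r₂ = 2a_t − r₁ = 2×1.6887×10^5 − 87700 = 2.5004×10^5 km.

r₂ = 2.50×10^5 km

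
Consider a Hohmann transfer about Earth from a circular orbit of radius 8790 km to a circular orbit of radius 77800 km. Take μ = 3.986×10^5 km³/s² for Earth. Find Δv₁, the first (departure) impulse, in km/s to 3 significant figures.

Δv₁ = 2.29 km/s

Semi-major axis of the transfer orbit: a_t = (8790 + 77800)/2 = 43295 km.
On the circular orbit at r = 8790 km, v_c = √(μ/r) = 6.734 km/s.
Transfer-orbit speed at the same r (vis-viva, a = a_t): v_t = √[μ(2/r − 1/a_t)] = 9.027 km/s.
Δv₁ = |v_t − v_c| = |9.027 − 6.734| = 2.293 km/s.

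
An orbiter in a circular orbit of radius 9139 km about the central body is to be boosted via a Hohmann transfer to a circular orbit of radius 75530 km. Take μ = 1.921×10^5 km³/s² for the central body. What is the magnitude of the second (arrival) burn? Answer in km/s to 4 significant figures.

Δv₂ = 0.8538 km/s

Semi-major axis of the transfer orbit: a_t = (9139 + 75530)/2 = 42334.5 km.
Circular speed at r = 75530 km: v_c = √(μ/r) = 1.5948 km/s.
Vis-viva on the transfer ellipse at r = 75530 km gives v_t = √[μ(2/r − 1/a_t)] = 0.74098 km/s.
Δv₂ = |v_t − v_c| = |0.74098 − 1.5948| = 0.8538 km/s.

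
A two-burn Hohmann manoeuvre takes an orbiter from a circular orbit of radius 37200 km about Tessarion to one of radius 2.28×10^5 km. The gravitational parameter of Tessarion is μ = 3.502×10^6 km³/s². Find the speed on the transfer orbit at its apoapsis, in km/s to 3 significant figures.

The Hohmann ellipse has a_t = (r₁ + r₂)/2 = 1.326×10^5 km.
The apoapsis of the transfer ellipse is at r = 2.280×10^5 km.
Applying v² = μ(2/r − 1/a_t): v = 2.076 km/s.

v = 2.08 km/s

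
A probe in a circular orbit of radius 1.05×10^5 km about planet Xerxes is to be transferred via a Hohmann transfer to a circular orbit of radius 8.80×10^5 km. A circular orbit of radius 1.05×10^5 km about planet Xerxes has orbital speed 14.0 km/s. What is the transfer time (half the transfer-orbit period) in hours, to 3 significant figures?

From the circular-orbit relation v² = μ/r at r = 1.05×10^5 km: μ = v²r = (14.0)² × 1.05×10^5 = 2.05800×10^7 km³/s².
Semi-major axis of the transfer orbit: a_t = (1.050×10^5 + 8.800×10^5)/2 = 4.925×10^5 km.
Transfer time t = π√(a_t³/μ) = π√((4.925×10^5)³ / 2.05800×10^7) = 2.394×10^5 s.
Converting: 2.394×10^5 s ÷ 3600 s/hour = 66.5 hours.

t = 66.5 hours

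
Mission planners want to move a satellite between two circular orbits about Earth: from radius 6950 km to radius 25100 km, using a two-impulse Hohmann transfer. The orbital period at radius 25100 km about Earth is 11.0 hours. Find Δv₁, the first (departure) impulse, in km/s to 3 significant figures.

Δv₁ = 1.90 km/s

From Kepler's third law T² = 4π²r³/μ at r = 25100 km, T = 11.0 hours = 11.0 × 3600 s = 39600 s: μ = 4π²r³/T² = 3.98098×10^5 km³/s².
Transfer-ellipse semi-major axis a_t = (r₁ + r₂)/2 = (6950 + 25100)/2 = 16025 km.
Circular speed at r = 6950 km: v_c = √(μ/r) = 7.568 km/s.
Transfer-orbit speed at the same r (vis-viva, a = a_t): v_t = √[μ(2/r − 1/a_t)] = 9.472 km/s.
Δv₁ = |v_t − v_c| = |9.472 − 7.568| = 1.904 km/s.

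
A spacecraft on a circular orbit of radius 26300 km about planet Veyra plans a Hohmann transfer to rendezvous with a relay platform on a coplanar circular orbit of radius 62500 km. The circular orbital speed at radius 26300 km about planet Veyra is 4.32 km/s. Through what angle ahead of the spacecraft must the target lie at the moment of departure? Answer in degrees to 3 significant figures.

From the circular-orbit relation v² = μ/r at r = 26300 km: μ = v²r = (4.32)² × 26300 = 4.90821×10^5 km³/s².
Semi-major axis of the transfer orbit: a_t = (26300 + 62500)/2 = 44400 km.
The half-period of the transfer ellipse is t = π√(a_t³/μ) = 41950 s.
The target's mean motion on its circular orbit is ω₂ = √(μ/r₂³) = 4.484×10^-5 rad/s.
Angle swept by the target during transfer: ω₂·t = 1.881 rad = 107.8°.
Arrival is 180° from departure on the ellipse, so φ = 180° − 107.8° = 72.2°.

φ = 72.2°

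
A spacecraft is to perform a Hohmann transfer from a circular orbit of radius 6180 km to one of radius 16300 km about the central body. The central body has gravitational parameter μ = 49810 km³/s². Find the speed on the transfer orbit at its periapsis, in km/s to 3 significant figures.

Transfer-ellipse semi-major axis a_t = (r₁ + r₂)/2 = (6180 + 16300)/2 = 11240 km.
At periapsis, r = 6180 km.
Applying v² = μ(2/r − 1/a_t): v = 3.419 km/s.

v = 3.42 km/s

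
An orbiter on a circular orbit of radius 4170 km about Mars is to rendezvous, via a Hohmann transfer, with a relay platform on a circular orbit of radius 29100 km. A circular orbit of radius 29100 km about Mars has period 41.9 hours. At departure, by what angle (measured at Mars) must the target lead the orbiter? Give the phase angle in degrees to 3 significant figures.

φ = 102°

From Kepler's third law T² = 4π²r³/μ at r = 29100 km, T = 41.9 hours = 41.9 × 3600 s = 1.5084×10^5 s: μ = 4π²r³/T² = 42756.8 km³/s².
The Hohmann ellipse has a_t = (r₁ + r₂)/2 = 16635 km.
The half-period of the transfer ellipse is t = π√(a_t³/μ) = 32600 s.
The target's mean motion on its circular orbit is ω₂ = √(μ/r₂³) = 4.165×10^-5 rad/s.
Angle swept by the target during transfer: ω₂·t = 1.3578 rad = 77.80°.
The orbiter traverses 180° on the transfer ellipse, so the target must lead by 180° − 77.80° = 102°.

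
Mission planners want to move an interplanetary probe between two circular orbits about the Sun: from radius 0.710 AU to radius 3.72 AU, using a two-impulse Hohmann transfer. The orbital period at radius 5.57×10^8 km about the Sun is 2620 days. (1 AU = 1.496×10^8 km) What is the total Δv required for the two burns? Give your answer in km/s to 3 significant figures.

From Kepler's third law T² = 4π²r³/μ at r = 5.57×10^8 km, T = 2620 days = 2620 × 86400 s = 2.26368×10^8 s: μ = 4π²r³/T² = 1.33136×10^11 km³/s².
In km: r₁ = 0.710 × 1.496×10^8 = 1.06216×10^8 km; r₂ = 3.72 × 1.496×10^8 = 5.56512×10^8 km.
The Hohmann ellipse has a_t = (r₁ + r₂)/2 = 3.31364×10^8 km.
At r₁ the circular-orbit speed is v₁ = √(μ/r₁) = 35.40 km/s.
Transfer-orbit speed at r₁ (vis-viva): v_p = √[μ(2/r₁ − 1/a_t)] = 45.88 km/s.
First burn Δv₁ = |v_p − v₁| = 10.48 km/s.
Circular speed at r₂: v₂ = √(μ/r₂) = 15.467 km/s.
Transfer-orbit speed at r₂: v_a = √[μ(2/r₂ − 1/a_t)] = 8.7569 km/s.
Second burn Δv₂ = |v₂ − v_a| = 6.710 km/s.
Δv = Δv₁ + Δv₂ = 10.48 + 6.710 = 17.19 km/s.

Δv = 17.2 km/s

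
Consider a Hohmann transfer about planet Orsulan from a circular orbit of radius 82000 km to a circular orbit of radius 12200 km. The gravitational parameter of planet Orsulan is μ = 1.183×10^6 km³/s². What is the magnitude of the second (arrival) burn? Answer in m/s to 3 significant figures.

Transfer-ellipse semi-major axis a_t = (r₁ + r₂)/2 = (82000 + 12200)/2 = 47100 km.
On the circular orbit at r = 12200 km, v_c = √(μ/r) = 9.8472 km/s.
Vis-viva on the transfer ellipse at r = 12200 km gives v_t = √[μ(2/r − 1/a_t)] = 12.993 km/s.
Δv₂ = |v_t − v_c| = |12.993 − 9.8472| = 3.146 km/s.

Δv₂ = 3150 m/s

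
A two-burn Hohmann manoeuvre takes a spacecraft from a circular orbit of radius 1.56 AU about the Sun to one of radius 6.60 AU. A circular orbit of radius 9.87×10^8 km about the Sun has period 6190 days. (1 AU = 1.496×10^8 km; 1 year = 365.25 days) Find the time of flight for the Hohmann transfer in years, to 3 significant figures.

From Kepler's third law T² = 4π²r³/μ at r = 9.87×10^8 km, T = 6190 days = 6190 × 86400 s = 5.34816×10^8 s: μ = 4π²r³/T² = 1.32710×10^11 km³/s².
In km: r₁ = 1.56 × 1.496×10^8 = 2.33376×10^8 km; r₂ = 6.60 × 1.496×10^8 = 9.8736×10^8 km.
Semi-major axis of the transfer orbit: a_t = (2.33376×10^8 + 9.8736×10^8)/2 = 6.10368×10^8 km.
Transfer time t = π√(a_t³/μ) = π√((6.10368×10^8)³ / 1.32710×10^11) = 1.300×10^8 s.
Converting: 1.300×10^8 s ÷ 3.15576×10^7 s/year (365.25 × 86400) = 4.12 years.

t = 4.12 years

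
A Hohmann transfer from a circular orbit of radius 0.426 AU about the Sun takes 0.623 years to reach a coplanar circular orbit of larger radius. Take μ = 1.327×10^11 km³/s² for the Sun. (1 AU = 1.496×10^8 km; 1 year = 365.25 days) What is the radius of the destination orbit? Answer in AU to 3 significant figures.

In km: r₁ = 0.426 × 1.496×10^8 = 6.37296×10^7 km.
Transfer time t = 0.623 years × 365.25 × 86400 s = 1.96603848×10^7 s, and t = π√(a_t³/μ).
So a_t = (μ t²/π²)^(1/3) = (1.327×10^11 × (1.96603848×10^7)² / π²)^(1/3) = 1.7321×10^8 km.
Since a_t = (r₁ + r₂)/2, r₂ = 2a_t − r₁ = 2×1.7321×10^8 − 6.37296×10^7 = 2.826904×10^8 km.
In AU: r₂ = 2.826904×10^8 / 1.496×10^8 = 1.89 AU.

r₂ = 1.89 AU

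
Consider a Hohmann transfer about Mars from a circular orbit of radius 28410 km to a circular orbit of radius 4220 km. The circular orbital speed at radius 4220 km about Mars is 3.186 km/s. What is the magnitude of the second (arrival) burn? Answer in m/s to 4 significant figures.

Δv₂ = 1018 m/s

From the circular-orbit relation v² = μ/r at r = 4220 km: μ = v²r = (3.186)² × 4220 = 42835.5 km³/s².
The Hohmann ellipse has a_t = (r₁ + r₂)/2 = 16315 km.
Circular speed at r = 4220 km: v_c = √(μ/r) = 3.186 km/s.
Vis-viva on the transfer ellipse at r = 4220 km gives v_t = √[μ(2/r − 1/a_t)] = 4.204 km/s.
Δv₂ = |v_t − v_c| = |4.204 − 3.186| = 1.018 km/s.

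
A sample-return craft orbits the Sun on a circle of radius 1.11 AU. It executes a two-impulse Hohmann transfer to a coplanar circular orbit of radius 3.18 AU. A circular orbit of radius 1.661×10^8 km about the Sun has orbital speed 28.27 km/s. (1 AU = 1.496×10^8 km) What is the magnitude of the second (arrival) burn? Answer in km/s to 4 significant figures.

From the circular-orbit relation v² = μ/r at r = 1.661×10^8 km: μ = v²r = (28.27)² × 1.661×10^8 = 1.32746×10^11 km³/s².
In km: r₁ = 1.11 × 1.496×10^8 = 1.66056×10^8 km; r₂ = 3.18 × 1.496×10^8 = 4.75728×10^8 km.
The Hohmann ellipse has a_t = (r₁ + r₂)/2 = 3.20892×10^8 km.
Circular speed at r = 4.75728×10^8 km: v_c = √(μ/r) = 16.7044 km/s.
Vis-viva on the transfer ellipse at r = 4.75728×10^8 km gives v_t = √[μ(2/r − 1/a_t)] = 12.0165 km/s.
Δv₂ = |v_t − v_c| = |12.0165 − 16.7044| = 4.688 km/s.

Δv₂ = 4.688 km/s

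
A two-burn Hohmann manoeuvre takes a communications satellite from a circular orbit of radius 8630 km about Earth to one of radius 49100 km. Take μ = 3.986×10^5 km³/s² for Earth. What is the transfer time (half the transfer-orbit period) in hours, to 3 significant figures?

t = 6.78 hours

Transfer-ellipse semi-major axis a_t = (r₁ + r₂)/2 = (8630 + 49100)/2 = 28865 km.
By Kepler's third law the transfer-orbit period is T = 2π√(a_t³/μ), so t = T/2 = 24400 s.
Converting: 24400 s ÷ 3600 s/hour = 6.78 hours.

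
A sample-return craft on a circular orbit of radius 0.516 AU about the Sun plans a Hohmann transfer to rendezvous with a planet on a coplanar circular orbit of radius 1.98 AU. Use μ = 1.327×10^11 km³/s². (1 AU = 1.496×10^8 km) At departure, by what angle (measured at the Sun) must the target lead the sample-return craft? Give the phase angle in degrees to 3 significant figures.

φ = 89.9°

In km: r₁ = 0.516 × 1.496×10^8 = 7.71936×10^7 km; r₂ = 1.98 × 1.496×10^8 = 2.96208×10^8 km.
The Hohmann ellipse has a_t = (r₁ + r₂)/2 = 1.867008×10^8 km.
The half-period of the transfer ellipse is t = π√(a_t³/μ) = 2.200×10^7 s.
Target angular speed ω₂ = √(μ/r₂³) = 7.146×10^-8 rad/s.
Angle swept by the target during transfer: ω₂·t = 1.572 rad = 90.07°.
Arrival is 180° from departure on the ellipse, so φ = 180° − 90.07° = 89.9°.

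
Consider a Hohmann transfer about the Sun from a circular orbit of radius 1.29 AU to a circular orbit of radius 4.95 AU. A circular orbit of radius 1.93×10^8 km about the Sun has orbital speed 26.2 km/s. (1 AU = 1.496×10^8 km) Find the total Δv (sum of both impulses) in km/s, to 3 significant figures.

From the circular-orbit relation v² = μ/r at r = 1.93×10^8 km: μ = v²r = (26.2)² × 1.93×10^8 = 1.32483×10^11 km³/s².
In km: r₁ = 1.29 × 1.496×10^8 = 1.92984×10^8 km; r₂ = 4.95 × 1.496×10^8 = 7.4052×10^8 km.
The Hohmann ellipse has a_t = (r₁ + r₂)/2 = 4.66752×10^8 km.
At r₁ the circular-orbit speed is v₁ = √(μ/r₁) = 26.201 km/s.
Transfer-orbit speed at r₁ (v² = μ(2/r − 1/a)): v_p = √[μ(2/r₁ − 1/a_t)] = 33.002 km/s.
First burn Δv₁ = |v_p − v₁| = 6.801 km/s.
Circular speed at r₂: v₂ = √(μ/r₂) = 13.376 km/s.
Transfer-orbit speed at r₂: v_a = √[μ(2/r₂ − 1/a_t)] = 8.6006 km/s.
Second burn Δv₂ = |v₂ − v_a| = 4.775 km/s.
Δv = Δv₁ + Δv₂ = 6.801 + 4.775 = 11.58 km/s.

Δv = 11.6 km/s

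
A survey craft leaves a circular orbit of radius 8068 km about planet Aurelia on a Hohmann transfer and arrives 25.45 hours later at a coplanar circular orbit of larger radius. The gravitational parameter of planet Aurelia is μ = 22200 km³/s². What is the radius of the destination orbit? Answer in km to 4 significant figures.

r₂ = 45190 km

Transfer time t = 25.45 hours = 91620 s, and t = π√(a_t³/μ).
So a_t = (μ t²/π²)^(1/3) = (22200 × (91620)² / π²)^(1/3) = 26628 km.
Since a_t = (r₁ + r₂)/2, r₂ = 2a_t − r₁ = 2×26628 − 8068 = 45188 km.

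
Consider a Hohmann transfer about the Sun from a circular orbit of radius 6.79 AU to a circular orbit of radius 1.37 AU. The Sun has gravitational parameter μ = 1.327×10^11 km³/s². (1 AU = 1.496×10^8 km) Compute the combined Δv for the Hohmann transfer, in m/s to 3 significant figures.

Δv = 12200 m/s

In km: r₁ = 6.79 × 1.496×10^8 = 1.015784×10^9 km; r₂ = 1.37 × 1.496×10^8 = 2.04952×10^8 km.
Semi-major axis of the transfer orbit: a_t = (1.015784×10^9 + 2.04952×10^8)/2 = 6.10368×10^8 km.
At r₁ the circular-orbit speed is v₁ = √(μ/r₁) = 11.43 km/s.
On the transfer ellipse at r₁, vis-viva equation gives v_a = √[μ(2/r₁ − 1/a_t)] = 6.623 km/s.
First burn Δv₁ = |v_a − v₁| = 4.807 km/s.
At r₂, v₂ = √(μ/r₂) = 25.45 km/s.
Transfer-orbit speed at r₂: v_p = √[μ(2/r₂ − 1/a_t)] = 32.83 km/s.
Second burn Δv₂ = |v₂ − v_p| = 7.380 km/s.
Δv = Δv₁ + Δv₂ = 4.807 + 7.380 = 12.19 km/s.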